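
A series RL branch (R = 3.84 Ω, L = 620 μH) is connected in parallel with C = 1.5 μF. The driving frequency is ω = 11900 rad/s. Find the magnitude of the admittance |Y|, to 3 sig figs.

X_L = ωL = 7.38 Ω
X_C = 1/(ωC) = 56.0 Ω
Branch 1 (R+jX_L): Z₁ = 3.84 + j7.38 Ω, |Z₁| = 8.32 Ω
Branch 2 (−jX_C): Z₂ = −j56.0 Ω
Parallel: Z = Z₁Z₂/(Z₁+Z₂), |Z| = 9.55 Ω, ∠Z = 58.0°
|Y| = 1/|Z| = 105 mS

105 mS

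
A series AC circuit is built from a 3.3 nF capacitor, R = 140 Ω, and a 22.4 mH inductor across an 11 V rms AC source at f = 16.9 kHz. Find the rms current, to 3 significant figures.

22.2 mA

ω = 2πf = 106200 rad/s
X_L = ωL = 2380 Ω
X_C = 1/(ωC) = 2850 Ω
Net reactance X = X_L − X_C = -475 Ω
Z = 140 − j475 Ω
|Z| = √(140² + 475²) = 495 Ω
I = V/|Z| = 11/495 = 22.2 mA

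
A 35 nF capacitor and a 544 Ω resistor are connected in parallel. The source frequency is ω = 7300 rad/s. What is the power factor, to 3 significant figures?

0.990

X_C = 1/(ωC) = 3910 Ω
Parallel: admittances add. Y = 1/R + jωC
Y = (0.00184 + j0.000256) S
|Y| = 0.00186 S → |Z| = 1/|Y| = 539 Ω, ∠Z = −∠Y = -7.91°
cos φ = cos(-7.91°) = 0.990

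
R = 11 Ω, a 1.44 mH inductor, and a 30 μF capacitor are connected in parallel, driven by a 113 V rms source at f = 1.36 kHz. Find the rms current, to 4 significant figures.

22.29 A

ω = 2πf = 8545 rad/s
X_L = ωL = 12.30 Ω
X_C = 1/(ωC) = 3.901 Ω
Parallel: admittances add. Y = 1/R + 1/(jωL) + jωC
Y = (0.09091 + j0.1751) S
|Y| = 0.1973 S → |Z| = 1/|Y| = 5.069 Ω, ∠Z = −∠Y = -62.56°
I = V/|Z| = 113/5.069 = 22.29 A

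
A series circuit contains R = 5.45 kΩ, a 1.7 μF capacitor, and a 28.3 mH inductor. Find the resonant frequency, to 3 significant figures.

726 Hz

ω₀ = 1/√(LC) = 1/√(0.0283 × 1.7e-06) = 4559 rad/s
f₀ = ω₀/(2π) = 726 Hz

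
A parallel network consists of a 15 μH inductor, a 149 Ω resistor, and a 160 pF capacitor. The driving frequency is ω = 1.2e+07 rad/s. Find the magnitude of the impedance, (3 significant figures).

X_L = ωL = 180 Ω
X_C = 1/(ωC) = 521 Ω
Parallel: admittances add. Y = 1/R + 1/(jωL) + jωC
Y = (0.00671 − j0.00364) S
|Y| = 0.00763 S → |Z| = 1/|Y| = 131 Ω, ∠Z = −∠Y = 28.4°

131 Ω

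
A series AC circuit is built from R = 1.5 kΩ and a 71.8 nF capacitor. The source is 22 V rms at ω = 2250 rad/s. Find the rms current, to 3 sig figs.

X_C = 1/(ωC) = 6190 Ω
Z = 1500 − j6190 Ω
|Z| = √(1500² + 6190²) = 6370 Ω
I = V/|Z| = 22/6370 = 3.45 mA

3.45 mA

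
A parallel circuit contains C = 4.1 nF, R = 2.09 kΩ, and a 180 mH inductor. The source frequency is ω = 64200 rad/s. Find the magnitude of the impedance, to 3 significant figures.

1960 Ω

X_L = ωL = 11600 Ω
X_C = 1/(ωC) = 3800 Ω
Parallel: admittances add. Y = 1/R + 1/(jωL) + jωC
Y = (0.000478 + j0.000177) S
|Y| = 0.000510 S → |Z| = 1/|Y| = 1960 Ω, ∠Z = −∠Y = -20.3°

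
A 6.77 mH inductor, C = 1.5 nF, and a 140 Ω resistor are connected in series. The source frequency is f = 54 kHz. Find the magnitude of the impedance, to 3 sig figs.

ω = 2πf = 339300 rad/s
X_L = ωL = 2300 Ω
X_C = 1/(ωC) = 1960 Ω
Net reactance X = X_L − X_C = 332 Ω
Z = 140 + j332 Ω
|Z| = √(140² + 332²) = 360 Ω

360 Ω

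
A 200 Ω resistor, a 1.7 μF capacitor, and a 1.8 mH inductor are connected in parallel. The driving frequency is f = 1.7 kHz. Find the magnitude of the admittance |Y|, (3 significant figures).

ω = 2πf = 10680 rad/s
X_L = ωL = 19.2 Ω
X_C = 1/(ωC) = 55.1 Ω
Parallel: admittances add. Y = 1/R + 1/(jωL) + jωC
Y = (0.00500 − j0.0339) S
|Y| = 0.0342 S → |Z| = 1/|Y| = 29.2 Ω, ∠Z = −∠Y = 81.6°

34.2 mS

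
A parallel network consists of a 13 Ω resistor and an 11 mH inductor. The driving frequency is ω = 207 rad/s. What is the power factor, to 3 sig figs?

X_L = ωL = 2.28 Ω
Parallel: admittances add. Y = 1/R + 1/(jωL)
Y = (0.0769 − j0.439) S
|Y| = 0.446 S → |Z| = 1/|Y| = 2.24 Ω, ∠Z = −∠Y = 80.1°
cos φ = cos(80.1°) = 0.173

0.173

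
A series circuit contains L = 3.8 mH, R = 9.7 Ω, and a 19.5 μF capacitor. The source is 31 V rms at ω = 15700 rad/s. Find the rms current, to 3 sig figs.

X_L = ωL = 59.7 Ω
X_C = 1/(ωC) = 3.27 Ω
Net reactance X = X_L − X_C = 56.4 Ω
Z = 9.70 + j56.4 Ω
|Z| = √(9.70² + 56.4²) = 57.2 Ω
I = V/|Z| = 31/57.2 = 542 mA

542 mA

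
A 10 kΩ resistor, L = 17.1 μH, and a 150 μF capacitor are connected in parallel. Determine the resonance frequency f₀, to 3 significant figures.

3.14 kHz

ω₀ = 1/√(LC) = 1/√(1.71e-05 × 0.00015) = 19740 rad/s
f₀ = ω₀/(2π) = 3.14 kHz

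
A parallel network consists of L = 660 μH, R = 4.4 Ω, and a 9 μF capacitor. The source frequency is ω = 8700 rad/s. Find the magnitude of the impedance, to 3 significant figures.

4.05 Ω

X_L = ωL = 5.74 Ω
X_C = 1/(ωC) = 12.8 Ω
Parallel: admittances add. Y = 1/R + 1/(jωL) + jωC
Y = (0.227 − j0.0959) S
|Y| = 0.247 S → |Z| = 1/|Y| = 4.05 Ω, ∠Z = −∠Y = 22.9°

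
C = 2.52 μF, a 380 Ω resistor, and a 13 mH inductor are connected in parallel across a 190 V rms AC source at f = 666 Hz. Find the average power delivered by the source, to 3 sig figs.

ω = 2πf = 4185 rad/s
X_L = ωL = 54.4 Ω
X_C = 1/(ωC) = 94.8 Ω
Parallel: admittances add. Y = 1/R + 1/(jωL) + jωC
Y = (0.00263 − j0.00784) S
|Y| = 0.00827 S → |Z| = 1/|Y| = 121 Ω, ∠Z = −∠Y = 71.4°
I = V/|Z| = 1.57 A
P = VI cos φ = 190 × 1.57 × cos(71.4°) = 95.0 W

95.0 W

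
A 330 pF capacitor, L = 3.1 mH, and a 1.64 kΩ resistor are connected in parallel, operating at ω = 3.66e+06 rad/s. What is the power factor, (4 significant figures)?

X_L = ωL = 11350 Ω
X_C = 1/(ωC) = 828.0 Ω
Parallel: admittances add. Y = 1/R + 1/(jωL) + jωC
Y = (0.0006098 + j0.001120) S
|Y| = 0.001275 S → |Z| = 1/|Y| = 784.4 Ω, ∠Z = −∠Y = -61.43°
cos φ = cos(-61.43°) = 0.4783

0.4783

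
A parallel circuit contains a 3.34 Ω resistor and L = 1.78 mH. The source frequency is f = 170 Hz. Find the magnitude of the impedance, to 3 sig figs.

1.65 Ω

ω = 2πf = 1068 rad/s
X_L = ωL = 1.90 Ω
Parallel: admittances add. Y = 1/R + 1/(jωL)
Y = (0.299 − j0.526) S
|Y| = 0.605 S → |Z| = 1/|Y| = 1.65 Ω, ∠Z = −∠Y = 60.3°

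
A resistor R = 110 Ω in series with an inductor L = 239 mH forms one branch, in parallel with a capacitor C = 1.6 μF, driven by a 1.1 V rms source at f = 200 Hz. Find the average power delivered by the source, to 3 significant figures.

1.30 mW

ω = 2πf = 1257 rad/s
X_L = ωL = 300 Ω
X_C = 1/(ωC) = 497 Ω
Branch 1 (R+jX_L): Z₁ = 110 + j300 Ω, |Z₁| = 320 Ω
Branch 2 (−jX_C): Z₂ = −j497 Ω
Parallel: Z = Z₁Z₂/(Z₁+Z₂), |Z| = 705 Ω, ∠Z = 40.7°
I = V/|Z| = 1.56 mA
P = VI cos φ = 1.1 × 0.00156 × cos(40.7°) = 1.30 mW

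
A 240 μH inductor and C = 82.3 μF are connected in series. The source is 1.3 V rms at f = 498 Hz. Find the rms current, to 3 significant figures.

ω = 2πf = 3129 rad/s
X_L = ωL = 0.751 Ω
X_C = 1/(ωC) = 3.88 Ω
Net reactance X = X_L − X_C = -3.13 Ω
Z = − j3.13 Ω
|Z| = √(0² + 3.13²) = 3.13 Ω
I = V/|Z| = 1.3/3.13 = 415 mA

415 mA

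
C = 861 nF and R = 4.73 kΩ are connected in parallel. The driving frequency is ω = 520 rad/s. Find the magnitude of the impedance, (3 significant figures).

2020 Ω

X_C = 1/(ωC) = 2230 Ω
Parallel: admittances add. Y = 1/R + jωC
Y = (0.000211 + j0.000448) S
|Y| = 0.000495 S → |Z| = 1/|Y| = 2020 Ω, ∠Z = −∠Y = -64.7°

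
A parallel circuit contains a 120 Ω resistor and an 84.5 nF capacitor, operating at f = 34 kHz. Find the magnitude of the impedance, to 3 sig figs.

ω = 2πf = 213600 rad/s
X_C = 1/(ωC) = 55.4 Ω
Parallel: admittances add. Y = 1/R + jωC
Y = (0.00833 + j0.0181) S
|Y| = 0.0199 S → |Z| = 1/|Y| = 50.3 Ω, ∠Z = −∠Y = -65.2°

50.3 Ω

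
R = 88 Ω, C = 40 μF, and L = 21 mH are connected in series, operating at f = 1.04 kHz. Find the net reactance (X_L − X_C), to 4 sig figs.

133.4 Ω

ω = 2πf = 6535 rad/s
X_L = ωL = 137.2 Ω
X_C = 1/(ωC) = 3.826 Ω
X = 137.2 − 3.826 = 133.4 Ω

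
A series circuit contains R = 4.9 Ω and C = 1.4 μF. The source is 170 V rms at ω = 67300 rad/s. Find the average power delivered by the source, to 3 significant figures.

X_C = 1/(ωC) = 10.6 Ω
Z = 4.90 − j10.6 Ω
|Z| = √(4.90² + 10.6²) = 11.7 Ω
∠Z = arctan(-10.6/4.90) = -65.2°
I = V/|Z| = 14.5 A
P = VI cos φ = 170 × 14.5 × cos(-65.2°) = 1.04 kW

1.04 kW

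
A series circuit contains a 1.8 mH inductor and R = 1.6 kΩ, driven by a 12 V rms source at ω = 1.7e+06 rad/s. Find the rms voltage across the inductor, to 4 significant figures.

X_L = ωL = 3060 Ω
Z = 1600 + j3060 Ω
|Z| = √(1600² + 3060²) = 3453 Ω
I = V/|Z| = 3.475 mA
V_L = I·|Z_L| = 0.003475 × 3060 = 10.63 V

10.63 V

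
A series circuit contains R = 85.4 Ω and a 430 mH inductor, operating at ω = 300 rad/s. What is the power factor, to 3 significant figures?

X_L = ωL = 129 Ω
Z = 85.4 + j129 Ω
|Z| = √(85.4² + 129²) = 155 Ω
∠Z = arctan(129/85.4) = 56.5°
cos φ = cos(56.5°) = 0.552

0.552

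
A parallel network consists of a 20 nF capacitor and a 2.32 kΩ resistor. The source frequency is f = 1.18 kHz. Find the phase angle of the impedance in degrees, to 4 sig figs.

ω = 2πf = 7414 rad/s
X_C = 1/(ωC) = 6744 Ω
Parallel: admittances add. Y = 1/R + jωC
Y = (0.0004310 + j0.0001483) S
|Y| = 0.0004558 S → |Z| = 1/|Y| = 2194 Ω, ∠Z = −∠Y = -18.98°

-18.98°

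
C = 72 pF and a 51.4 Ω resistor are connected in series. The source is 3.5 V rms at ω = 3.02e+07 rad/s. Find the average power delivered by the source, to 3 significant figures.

2.94 mW

X_C = 1/(ωC) = 460 Ω
Z = 51.4 − j460 Ω
|Z| = √(51.4² + 460²) = 463 Ω
∠Z = arctan(-460/51.4) = -83.6°
I = V/|Z| = 7.56 mA
P = VI cos φ = 3.5 × 0.00756 × cos(-83.6°) = 2.94 mW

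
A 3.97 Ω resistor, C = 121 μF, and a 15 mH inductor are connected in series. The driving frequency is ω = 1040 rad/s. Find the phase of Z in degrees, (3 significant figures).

X_L = ωL = 15.6 Ω
X_C = 1/(ωC) = 7.95 Ω
Net reactance X = X_L − X_C = 7.65 Ω
Z = 3.97 + j7.65 Ω
|Z| = √(3.97² + 7.65²) = 8.62 Ω
∠Z = arctan(7.65/3.97) = 62.6°

62.6°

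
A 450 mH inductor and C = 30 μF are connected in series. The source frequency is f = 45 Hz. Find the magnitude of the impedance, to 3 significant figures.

ω = 2πf = 282.7 rad/s
X_L = ωL = 127 Ω
X_C = 1/(ωC) = 118 Ω
Net reactance X = X_L − X_C = 9.34 Ω
Z = j9.34 Ω
|Z| = √(0² + 9.34²) = 9.34 Ω

9.34 Ω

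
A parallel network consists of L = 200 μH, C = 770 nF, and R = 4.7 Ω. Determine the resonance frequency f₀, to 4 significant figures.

12.83 kHz

ω₀ = 1/√(LC) = 1/√(0.0002 × 7.7e-07) = 80580 rad/s
f₀ = ω₀/(2π) = 12.83 kHz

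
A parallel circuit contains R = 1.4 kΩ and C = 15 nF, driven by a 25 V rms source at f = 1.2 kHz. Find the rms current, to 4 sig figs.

ω = 2πf = 7540 rad/s
X_C = 1/(ωC) = 8842 Ω
Parallel: admittances add. Y = 1/R + jωC
Y = (0.0007143 + j0.0001131) S
|Y| = 0.0007232 S → |Z| = 1/|Y| = 1383 Ω, ∠Z = −∠Y = -8.997°
I = V/|Z| = 25/1383 = 18.08 mA

18.08 mA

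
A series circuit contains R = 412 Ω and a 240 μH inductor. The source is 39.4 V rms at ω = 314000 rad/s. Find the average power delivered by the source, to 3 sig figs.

3.65 W

X_L = ωL = 75.4 Ω
Z = 412 + j75.4 Ω
|Z| = √(412² + 75.4²) = 419 Ω
∠Z = arctan(75.4/412) = 10.4°
I = V/|Z| = 94.1 mA
P = VI cos φ = 39.4 × 0.0941 × cos(10.4°) = 3.65 W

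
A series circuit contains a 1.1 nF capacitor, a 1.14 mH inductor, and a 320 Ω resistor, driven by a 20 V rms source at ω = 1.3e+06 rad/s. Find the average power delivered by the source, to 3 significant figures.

179 mW

X_L = ωL = 1480 Ω
X_C = 1/(ωC) = 699 Ω
Net reactance X = X_L − X_C = 783 Ω
Z = 320 + j783 Ω
|Z| = √(320² + 783²) = 846 Ω
∠Z = arctan(783/320) = 67.8°
I = V/|Z| = 23.7 mA
P = VI cos φ = 20 × 0.0237 × cos(67.8°) = 179 mW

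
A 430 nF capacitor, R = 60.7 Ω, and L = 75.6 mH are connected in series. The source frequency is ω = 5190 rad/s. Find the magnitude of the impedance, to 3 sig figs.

X_L = ωL = 392 Ω
X_C = 1/(ωC) = 448 Ω
Net reactance X = X_L − X_C = -55.7 Ω
Z = 60.7 − j55.7 Ω
|Z| = √(60.7² + 55.7²) = 82.4 Ω

82.4 Ω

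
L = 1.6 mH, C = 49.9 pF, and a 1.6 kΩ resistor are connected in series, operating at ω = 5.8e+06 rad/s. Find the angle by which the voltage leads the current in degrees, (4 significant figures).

X_L = ωL = 9280 Ω
X_C = 1/(ωC) = 3455 Ω
Net reactance X = X_L − X_C = 5825 Ω
Z = 1600 + j5825 Ω
|Z| = √(1600² + 5825²) = 6041 Ω
∠Z = arctan(5825/1600) = 74.64°

74.64°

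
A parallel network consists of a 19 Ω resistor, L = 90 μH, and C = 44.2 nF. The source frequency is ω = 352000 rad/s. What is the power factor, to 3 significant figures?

0.957

X_L = ωL = 31.7 Ω
X_C = 1/(ωC) = 64.3 Ω
Parallel: admittances add. Y = 1/R + 1/(jωL) + jωC
Y = (0.0526 − j0.0160) S
|Y| = 0.0550 S → |Z| = 1/|Y| = 18.2 Ω, ∠Z = −∠Y = 16.9°
cos φ = cos(16.9°) = 0.957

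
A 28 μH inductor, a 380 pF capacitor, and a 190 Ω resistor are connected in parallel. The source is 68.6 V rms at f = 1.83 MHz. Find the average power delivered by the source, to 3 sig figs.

24.8 W

ω = 2πf = 1.15e+07 rad/s
X_L = ωL = 322 Ω
X_C = 1/(ωC) = 229 Ω
Parallel: admittances add. Y = 1/R + 1/(jωL) + jωC
Y = (0.00526 + j0.00126) S
|Y| = 0.00541 S → |Z| = 1/|Y| = 185 Ω, ∠Z = −∠Y = -13.5°
I = V/|Z| = 371 mA
P = VI cos φ = 68.6 × 0.371 × cos(-13.5°) = 24.8 W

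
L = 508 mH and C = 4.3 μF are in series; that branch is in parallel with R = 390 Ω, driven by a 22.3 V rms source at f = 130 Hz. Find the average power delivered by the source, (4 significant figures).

ω = 2πf = 816.8 rad/s
X_L = ωL = 414.9 Ω
X_C = 1/(ωC) = 284.7 Ω
Branch 1: Z₁ = R = 390.0 Ω
Branch 2 (series LC): Z₂ = j(X_L − X_C) = j130.2 Ω
Parallel: Z = Z₁Z₂/(Z₁+Z₂), |Z| = 123.5 Ω, ∠Z = 71.53°
I = V/|Z| = 180.5 mA
P = VI cos φ = 22.3 × 0.1805 × cos(71.53°) = 1.275 W

1.275 W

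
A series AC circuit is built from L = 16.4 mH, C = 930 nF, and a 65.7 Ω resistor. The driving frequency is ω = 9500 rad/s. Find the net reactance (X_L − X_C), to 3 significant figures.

X_L = ωL = 156 Ω
X_C = 1/(ωC) = 113 Ω
X = 156 − 113 = 42.6 Ω

42.6 Ω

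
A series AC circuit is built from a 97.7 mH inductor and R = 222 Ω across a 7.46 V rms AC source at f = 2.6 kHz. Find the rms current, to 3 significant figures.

ω = 2πf = 16340 rad/s
X_L = ωL = 1600 Ω
Z = 222 + j1600 Ω
|Z| = √(222² + 1600²) = 1610 Ω
I = V/|Z| = 7.46/1610 = 4.63 mA

4.63 mA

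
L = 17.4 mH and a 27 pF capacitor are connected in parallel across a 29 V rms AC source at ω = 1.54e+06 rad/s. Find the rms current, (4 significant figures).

X_L = ωL = 26800 Ω
X_C = 1/(ωC) = 24050 Ω
Parallel: admittances add. Y = 1/(jωL) + jωC
Y = (0 + j4.261e-06) S
|Y| = 4.261e-06 S → |Z| = 1/|Y| = 234700 Ω, ∠Z = −∠Y = -90.00°
I = V/|Z| = 29/234700 = 123.6 μA

123.6 μA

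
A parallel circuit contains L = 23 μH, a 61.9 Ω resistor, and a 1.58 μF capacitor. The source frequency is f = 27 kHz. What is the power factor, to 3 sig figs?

ω = 2πf = 169600 rad/s
X_L = ωL = 3.90 Ω
X_C = 1/(ωC) = 3.73 Ω
Parallel: admittances add. Y = 1/R + 1/(jωL) + jωC
Y = (0.0162 + j0.0118) S
|Y| = 0.0200 S → |Z| = 1/|Y| = 50.1 Ω, ∠Z = −∠Y = -36.0°
cos φ = cos(-36.0°) = 0.809

0.809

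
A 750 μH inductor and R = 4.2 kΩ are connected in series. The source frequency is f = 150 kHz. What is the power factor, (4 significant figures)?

ω = 2πf = 942500 rad/s
X_L = ωL = 706.9 Ω
Z = 4200 + j706.9 Ω
|Z| = √(4200² + 706.9²) = 4259 Ω
∠Z = arctan(706.9/4200) = 9.553°
cos φ = cos(9.553°) = 0.9861

0.9861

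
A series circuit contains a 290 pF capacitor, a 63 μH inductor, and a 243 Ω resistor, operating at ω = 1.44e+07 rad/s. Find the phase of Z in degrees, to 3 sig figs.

70.0°

X_L = ωL = 907 Ω
X_C = 1/(ωC) = 239 Ω
Net reactance X = X_L − X_C = 668 Ω
Z = 243 + j668 Ω
|Z| = √(243² + 668²) = 711 Ω
∠Z = arctan(668/243) = 70.0°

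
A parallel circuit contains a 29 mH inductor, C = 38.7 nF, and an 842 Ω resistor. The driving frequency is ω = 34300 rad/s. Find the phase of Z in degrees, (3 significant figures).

X_L = ωL = 995 Ω
X_C = 1/(ωC) = 753 Ω
Parallel: admittances add. Y = 1/R + 1/(jωL) + jωC
Y = (0.00119 + j0.000322) S
|Y| = 0.00123 S → |Z| = 1/|Y| = 813 Ω, ∠Z = −∠Y = -15.2°

-15.2°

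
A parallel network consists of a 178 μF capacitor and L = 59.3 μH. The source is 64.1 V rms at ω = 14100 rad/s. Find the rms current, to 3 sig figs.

84.2 A

X_L = ωL = 0.836 Ω
X_C = 1/(ωC) = 0.398 Ω
Parallel: admittances add. Y = 1/(jωL) + jωC
Y = (0 + j1.31) S
|Y| = 1.31 S → |Z| = 1/|Y| = 0.761 Ω, ∠Z = −∠Y = -90.0°
I = V/|Z| = 64.1/0.761 = 84.2 A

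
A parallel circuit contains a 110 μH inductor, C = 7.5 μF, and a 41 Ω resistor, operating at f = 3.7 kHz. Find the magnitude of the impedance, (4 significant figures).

4.586 Ω

ω = 2πf = 23250 rad/s
X_L = ωL = 2.557 Ω
X_C = 1/(ωC) = 5.735 Ω
Parallel: admittances add. Y = 1/R + 1/(jωL) + jωC
Y = (0.02439 − j0.2167) S
|Y| = 0.2181 S → |Z| = 1/|Y| = 4.586 Ω, ∠Z = −∠Y = 83.58°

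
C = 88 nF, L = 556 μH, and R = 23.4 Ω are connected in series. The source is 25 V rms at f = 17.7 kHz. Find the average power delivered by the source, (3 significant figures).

ω = 2πf = 111200 rad/s
X_L = ωL = 61.8 Ω
X_C = 1/(ωC) = 102 Ω
Net reactance X = X_L − X_C = -40.3 Ω
Z = 23.4 − j40.3 Ω
|Z| = √(23.4² + 40.3²) = 46.6 Ω
∠Z = arctan(-40.3/23.4) = -59.9°
I = V/|Z| = 536 mA
P = VI cos φ = 25 × 0.536 × cos(-59.9°) = 6.72 W

6.72 W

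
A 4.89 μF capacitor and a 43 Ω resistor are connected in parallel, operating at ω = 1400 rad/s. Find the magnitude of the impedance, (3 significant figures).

41.2 Ω

X_C = 1/(ωC) = 146 Ω
Parallel: admittances add. Y = 1/R + jωC
Y = (0.0233 + j0.00685) S
|Y| = 0.0242 S → |Z| = 1/|Y| = 41.2 Ω, ∠Z = −∠Y = -16.4°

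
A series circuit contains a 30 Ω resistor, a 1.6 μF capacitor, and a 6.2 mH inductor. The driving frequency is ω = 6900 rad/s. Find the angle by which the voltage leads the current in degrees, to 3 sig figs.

-57.9°

X_L = ωL = 42.8 Ω
X_C = 1/(ωC) = 90.6 Ω
Net reactance X = X_L − X_C = -47.8 Ω
Z = 30.0 − j47.8 Ω
|Z| = √(30.0² + 47.8²) = 56.4 Ω
∠Z = arctan(-47.8/30.0) = -57.9°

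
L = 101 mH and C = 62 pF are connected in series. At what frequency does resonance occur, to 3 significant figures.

ω₀ = 1/√(LC) = 1/√(0.101 × 6.2e-11) = 399600 rad/s
f₀ = ω₀/(2π) = 63.6 kHz

63.6 kHz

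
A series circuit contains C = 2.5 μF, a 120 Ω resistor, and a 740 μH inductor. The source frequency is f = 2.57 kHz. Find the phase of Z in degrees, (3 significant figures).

ω = 2πf = 16150 rad/s
X_L = ωL = 11.9 Ω
X_C = 1/(ωC) = 24.8 Ω
Net reactance X = X_L − X_C = -12.8 Ω
Z = 120 − j12.8 Ω
|Z| = √(120² + 12.8²) = 121 Ω
∠Z = arctan(-12.8/120) = -6.10°

-6.10°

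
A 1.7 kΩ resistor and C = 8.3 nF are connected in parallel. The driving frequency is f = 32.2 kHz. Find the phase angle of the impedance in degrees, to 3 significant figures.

ω = 2πf = 202300 rad/s
X_C = 1/(ωC) = 596 Ω
Parallel: admittances add. Y = 1/R + jωC
Y = (0.000588 + j0.00168) S
|Y| = 0.00178 S → |Z| = 1/|Y| = 562 Ω, ∠Z = −∠Y = -70.7°

-70.7°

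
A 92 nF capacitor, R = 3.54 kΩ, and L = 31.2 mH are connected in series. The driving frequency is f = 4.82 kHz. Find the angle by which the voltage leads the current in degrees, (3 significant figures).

ω = 2πf = 30280 rad/s
X_L = ωL = 945 Ω
X_C = 1/(ωC) = 359 Ω
Net reactance X = X_L − X_C = 586 Ω
Z = 3540 + j586 Ω
|Z| = √(3540² + 586²) = 3590 Ω
∠Z = arctan(586/3540) = 9.40°

9.40°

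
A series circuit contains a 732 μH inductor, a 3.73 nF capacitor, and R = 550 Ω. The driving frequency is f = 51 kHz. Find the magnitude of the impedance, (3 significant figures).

ω = 2πf = 320400 rad/s
X_L = ωL = 235 Ω
X_C = 1/(ωC) = 837 Ω
Net reactance X = X_L − X_C = -602 Ω
Z = 550 − j602 Ω
|Z| = √(550² + 602²) = 815 Ω

815 Ω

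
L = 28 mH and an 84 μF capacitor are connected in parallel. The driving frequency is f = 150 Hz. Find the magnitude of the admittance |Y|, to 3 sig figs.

ω = 2πf = 942.5 rad/s
X_L = ωL = 26.4 Ω
X_C = 1/(ωC) = 12.6 Ω
Parallel: admittances add. Y = 1/(jωL) + jωC
Y = (0 + j0.0413) S
|Y| = 0.0413 S → |Z| = 1/|Y| = 24.2 Ω, ∠Z = −∠Y = -90.0°

41.3 mS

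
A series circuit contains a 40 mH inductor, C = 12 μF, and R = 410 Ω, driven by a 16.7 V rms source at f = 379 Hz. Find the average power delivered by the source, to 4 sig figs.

ω = 2πf = 2381 rad/s
X_L = ωL = 95.25 Ω
X_C = 1/(ωC) = 34.99 Ω
Net reactance X = X_L − X_C = 60.26 Ω
Z = 410.0 + j60.26 Ω
|Z| = √(410.0² + 60.26²) = 414.4 Ω
∠Z = arctan(60.26/410.0) = 8.361°
I = V/|Z| = 40.30 mA
P = VI cos φ = 16.7 × 0.04030 × cos(8.361°) = 665.8 mW

665.8 mW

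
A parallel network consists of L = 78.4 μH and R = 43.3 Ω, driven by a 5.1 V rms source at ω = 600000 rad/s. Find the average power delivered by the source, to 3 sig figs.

601 mW

X_L = ωL = 47.0 Ω
Parallel: admittances add. Y = 1/R + 1/(jωL)
Y = (0.0231 − j0.0213) S
|Y| = 0.0314 S → |Z| = 1/|Y| = 31.9 Ω, ∠Z = −∠Y = 42.6°
I = V/|Z| = 160 mA
P = VI cos φ = 5.1 × 0.160 × cos(42.6°) = 601 mW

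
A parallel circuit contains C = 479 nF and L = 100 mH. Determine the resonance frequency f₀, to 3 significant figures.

ω₀ = 1/√(LC) = 1/√(0.1 × 4.79e-07) = 4569 rad/s
f₀ = ω₀/(2π) = 727 Hz

727 Hz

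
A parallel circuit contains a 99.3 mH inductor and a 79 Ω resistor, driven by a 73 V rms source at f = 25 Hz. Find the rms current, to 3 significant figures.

ω = 2πf = 157.1 rad/s
X_L = ωL = 15.6 Ω
Parallel: admittances add. Y = 1/R + 1/(jωL)
Y = (0.0127 − j0.0641) S
|Y| = 0.0653 S → |Z| = 1/|Y| = 15.3 Ω, ∠Z = −∠Y = 78.8°
I = V/|Z| = 73/15.3 = 4.77 A

4.77 A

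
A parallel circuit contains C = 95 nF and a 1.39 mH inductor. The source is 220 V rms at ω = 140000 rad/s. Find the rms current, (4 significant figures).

X_L = ωL = 194.6 Ω
X_C = 1/(ωC) = 75.19 Ω
Parallel: admittances add. Y = 1/(jωL) + jωC
Y = (0 + j0.008161) S
|Y| = 0.008161 S → |Z| = 1/|Y| = 122.5 Ω, ∠Z = −∠Y = -90.00°
I = V/|Z| = 220/122.5 = 1.795 A

1.795 A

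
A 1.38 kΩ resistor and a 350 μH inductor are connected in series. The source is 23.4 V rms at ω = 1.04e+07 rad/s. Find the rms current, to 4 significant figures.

X_L = ωL = 3640 Ω
Z = 1380 + j3640 Ω
|Z| = √(1380² + 3640²) = 3893 Ω
I = V/|Z| = 23.4/3893 = 6.011 mA

6.011 mA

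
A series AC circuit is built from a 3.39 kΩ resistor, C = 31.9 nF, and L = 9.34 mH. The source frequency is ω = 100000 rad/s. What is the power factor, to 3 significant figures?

0.984

X_L = ωL = 934 Ω
X_C = 1/(ωC) = 313 Ω
Net reactance X = X_L − X_C = 621 Ω
Z = 3390 + j621 Ω
|Z| = √(3390² + 621²) = 3450 Ω
∠Z = arctan(621/3390) = 10.4°
cos φ = cos(10.4°) = 0.984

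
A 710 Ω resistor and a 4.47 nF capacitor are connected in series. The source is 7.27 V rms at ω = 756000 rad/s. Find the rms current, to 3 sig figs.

9.45 mA

X_C = 1/(ωC) = 296 Ω
Z = 710 − j296 Ω
|Z| = √(710² + 296²) = 769 Ω
I = V/|Z| = 7.27/769 = 9.45 mA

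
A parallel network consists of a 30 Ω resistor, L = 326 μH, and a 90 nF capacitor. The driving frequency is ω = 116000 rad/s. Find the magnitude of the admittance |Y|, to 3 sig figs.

X_L = ωL = 37.8 Ω
X_C = 1/(ωC) = 95.8 Ω
Parallel: admittances add. Y = 1/R + 1/(jωL) + jωC
Y = (0.0333 − j0.0160) S
|Y| = 0.0370 S → |Z| = 1/|Y| = 27.0 Ω, ∠Z = −∠Y = 25.6°

37.0 mS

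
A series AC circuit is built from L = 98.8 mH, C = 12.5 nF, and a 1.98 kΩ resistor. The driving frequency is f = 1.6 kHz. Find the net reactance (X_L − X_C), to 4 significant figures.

ω = 2πf = 10050 rad/s
X_L = ωL = 993.2 Ω
X_C = 1/(ωC) = 7958 Ω
X = 993.2 − 7958 = -6965 Ω

-6965 Ω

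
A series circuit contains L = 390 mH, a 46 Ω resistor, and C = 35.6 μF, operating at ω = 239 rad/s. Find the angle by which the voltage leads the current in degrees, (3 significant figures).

-27.9°

X_L = ωL = 93.2 Ω
X_C = 1/(ωC) = 118 Ω
Net reactance X = X_L − X_C = -24.3 Ω
Z = 46.0 − j24.3 Ω
|Z| = √(46.0² + 24.3²) = 52.0 Ω
∠Z = arctan(-24.3/46.0) = -27.9°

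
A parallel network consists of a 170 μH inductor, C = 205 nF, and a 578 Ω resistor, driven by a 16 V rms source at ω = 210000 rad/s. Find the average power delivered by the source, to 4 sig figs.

442.9 mW

X_L = ωL = 35.70 Ω
X_C = 1/(ωC) = 23.23 Ω
Parallel: admittances add. Y = 1/R + 1/(jωL) + jωC
Y = (0.001730 + j0.01504) S
|Y| = 0.01514 S → |Z| = 1/|Y| = 66.06 Ω, ∠Z = −∠Y = -83.44°
I = V/|Z| = 242.2 mA
P = VI cos φ = 16 × 0.2422 × cos(-83.44°) = 442.9 mW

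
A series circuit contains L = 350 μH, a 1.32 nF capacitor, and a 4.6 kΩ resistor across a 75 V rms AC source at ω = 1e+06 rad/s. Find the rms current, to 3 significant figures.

16.2 mA

X_L = ωL = 350 Ω
X_C = 1/(ωC) = 758 Ω
Net reactance X = X_L − X_C = -408 Ω
Z = 4600 − j408 Ω
|Z| = √(4600² + 408²) = 4620 Ω
I = V/|Z| = 75/4620 = 16.2 mA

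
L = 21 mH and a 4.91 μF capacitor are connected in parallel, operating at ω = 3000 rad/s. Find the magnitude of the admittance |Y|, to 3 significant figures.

X_L = ωL = 63.0 Ω
X_C = 1/(ωC) = 67.9 Ω
Parallel: admittances add. Y = 1/(jωL) + jωC
Y = (0 − j0.00114) S
|Y| = 0.00114 S → |Z| = 1/|Y| = 875 Ω, ∠Z = −∠Y = 90.0°

1.14 mS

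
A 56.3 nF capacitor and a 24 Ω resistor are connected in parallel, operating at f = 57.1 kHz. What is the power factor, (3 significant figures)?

ω = 2πf = 358800 rad/s
X_C = 1/(ωC) = 49.5 Ω
Parallel: admittances add. Y = 1/R + jωC
Y = (0.0417 + j0.0202) S
|Y| = 0.0463 S → |Z| = 1/|Y| = 21.6 Ω, ∠Z = −∠Y = -25.9°
cos φ = cos(-25.9°) = 0.900

0.900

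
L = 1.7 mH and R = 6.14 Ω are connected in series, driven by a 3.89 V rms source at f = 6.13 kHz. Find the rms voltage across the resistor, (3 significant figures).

0.363 V

ω = 2πf = 38520 rad/s
X_L = ωL = 65.5 Ω
Z = 6.14 + j65.5 Ω
|Z| = √(6.14² + 65.5²) = 65.8 Ω
I = V/|Z| = 59.2 mA
V_R = I·|Z_R| = 0.0592 × 6.14 = 0.363 V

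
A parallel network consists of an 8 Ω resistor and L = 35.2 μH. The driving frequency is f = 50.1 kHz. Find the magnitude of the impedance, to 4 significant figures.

6.486 Ω

ω = 2πf = 314800 rad/s
X_L = ωL = 11.08 Ω
Parallel: admittances add. Y = 1/R + 1/(jωL)
Y = (0.1250 − j0.09025) S
|Y| = 0.1542 S → |Z| = 1/|Y| = 6.486 Ω, ∠Z = −∠Y = 35.83°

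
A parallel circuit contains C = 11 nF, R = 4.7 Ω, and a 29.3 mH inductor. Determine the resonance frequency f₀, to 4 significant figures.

8.865 kHz

ω₀ = 1/√(LC) = 1/√(0.0293 × 1.1e-08) = 55700 rad/s
f₀ = ω₀/(2π) = 8.865 kHz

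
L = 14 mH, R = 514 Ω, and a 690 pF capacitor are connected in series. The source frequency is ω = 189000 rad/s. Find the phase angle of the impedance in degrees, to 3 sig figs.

X_L = ωL = 2650 Ω
X_C = 1/(ωC) = 7670 Ω
Net reactance X = X_L − X_C = -5020 Ω
Z = 514 − j5020 Ω
|Z| = √(514² + 5020²) = 5050 Ω
∠Z = arctan(-5020/514) = -84.2°

-84.2°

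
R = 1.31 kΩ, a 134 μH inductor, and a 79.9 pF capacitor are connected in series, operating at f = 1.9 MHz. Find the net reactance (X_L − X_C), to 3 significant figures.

ω = 2πf = 1.194e+07 rad/s
X_L = ωL = 1600 Ω
X_C = 1/(ωC) = 1050 Ω
X = 1600 − 1050 = 551 Ω

551 Ω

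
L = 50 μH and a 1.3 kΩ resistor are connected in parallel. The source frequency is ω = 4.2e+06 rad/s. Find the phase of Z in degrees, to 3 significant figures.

X_L = ωL = 210 Ω
Parallel: admittances add. Y = 1/R + 1/(jωL)
Y = (0.000769 − j0.00476) S
|Y| = 0.00482 S → |Z| = 1/|Y| = 207 Ω, ∠Z = −∠Y = 80.8°

80.8°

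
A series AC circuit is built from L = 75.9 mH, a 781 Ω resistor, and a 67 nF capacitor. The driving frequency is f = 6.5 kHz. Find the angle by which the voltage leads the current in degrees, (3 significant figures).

74.1°

ω = 2πf = 40840 rad/s
X_L = ωL = 3100 Ω
X_C = 1/(ωC) = 365 Ω
Net reactance X = X_L − X_C = 2730 Ω
Z = 781 + j2730 Ω
|Z| = √(781² + 2730²) = 2840 Ω
∠Z = arctan(2730/781) = 74.1°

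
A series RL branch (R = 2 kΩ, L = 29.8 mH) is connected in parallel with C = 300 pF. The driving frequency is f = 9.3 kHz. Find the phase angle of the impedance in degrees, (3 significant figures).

39.0°

ω = 2πf = 58430 rad/s
X_L = ωL = 1740 Ω
X_C = 1/(ωC) = 57000 Ω
Branch 1 (R+jX_L): Z₁ = 2000 + j1740 Ω, |Z₁| = 2650 Ω
Branch 2 (−jX_C): Z₂ = −j57000 Ω
Parallel: Z = Z₁Z₂/(Z₁+Z₂), |Z| = 2730 Ω, ∠Z = 39.0°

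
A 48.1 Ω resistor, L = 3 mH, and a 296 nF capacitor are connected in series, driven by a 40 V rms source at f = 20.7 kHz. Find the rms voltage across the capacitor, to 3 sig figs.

ω = 2πf = 130100 rad/s
X_L = ωL = 390 Ω
X_C = 1/(ωC) = 26.0 Ω
Net reactance X = X_L − X_C = 364 Ω
Z = 48.1 + j364 Ω
|Z| = √(48.1² + 364²) = 367 Ω
I = V/|Z| = 109 mA
V_C = I·|Z_C| = 0.109 × 26.0 = 2.83 V

2.83 V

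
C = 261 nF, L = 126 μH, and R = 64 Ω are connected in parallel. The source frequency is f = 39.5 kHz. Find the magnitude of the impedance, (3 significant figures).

27.5 Ω

ω = 2πf = 248200 rad/s
X_L = ωL = 31.3 Ω
X_C = 1/(ωC) = 15.4 Ω
Parallel: admittances add. Y = 1/R + 1/(jωL) + jωC
Y = (0.0156 + j0.0328) S
|Y| = 0.0363 S → |Z| = 1/|Y| = 27.5 Ω, ∠Z = −∠Y = -64.5°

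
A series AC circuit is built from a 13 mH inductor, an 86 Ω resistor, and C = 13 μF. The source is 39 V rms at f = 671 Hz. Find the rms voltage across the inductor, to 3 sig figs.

ω = 2πf = 4216 rad/s
X_L = ωL = 54.8 Ω
X_C = 1/(ωC) = 18.2 Ω
Net reactance X = X_L − X_C = 36.6 Ω
Z = 86.0 + j36.6 Ω
|Z| = √(86.0² + 36.6²) = 93.4 Ω
I = V/|Z| = 417 mA
V_L = I·|Z_L| = 0.417 × 54.8 = 22.9 V

22.9 V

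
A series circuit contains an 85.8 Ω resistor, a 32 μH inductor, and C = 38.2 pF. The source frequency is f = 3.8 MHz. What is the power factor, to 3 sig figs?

ω = 2πf = 2.388e+07 rad/s
X_L = ωL = 764 Ω
X_C = 1/(ωC) = 1100 Ω
Net reactance X = X_L − X_C = -332 Ω
Z = 85.8 − j332 Ω
|Z| = √(85.8² + 332²) = 343 Ω
∠Z = arctan(-332/85.8) = -75.5°
cos φ = cos(-75.5°) = 0.250

0.250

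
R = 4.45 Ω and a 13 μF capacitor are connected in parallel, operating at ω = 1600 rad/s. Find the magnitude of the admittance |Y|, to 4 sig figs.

225.7 mS

X_C = 1/(ωC) = 48.08 Ω
Parallel: admittances add. Y = 1/R + jωC
Y = (0.2247 + j0.02080) S
|Y| = 0.2257 S → |Z| = 1/|Y| = 4.431 Ω, ∠Z = −∠Y = -5.288°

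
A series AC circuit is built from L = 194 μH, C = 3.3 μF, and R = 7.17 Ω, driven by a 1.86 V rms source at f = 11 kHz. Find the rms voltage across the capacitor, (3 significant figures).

0.708 V

ω = 2πf = 69120 rad/s
X_L = ωL = 13.4 Ω
X_C = 1/(ωC) = 4.38 Ω
Net reactance X = X_L − X_C = 9.02 Ω
Z = 7.17 + j9.02 Ω
|Z| = √(7.17² + 9.02²) = 11.5 Ω
I = V/|Z| = 161 mA
V_C = I·|Z_C| = 0.161 × 4.38 = 0.708 V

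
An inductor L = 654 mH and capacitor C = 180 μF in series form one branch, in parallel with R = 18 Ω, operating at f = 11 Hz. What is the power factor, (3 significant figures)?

ω = 2πf = 69.12 rad/s
X_L = ωL = 45.2 Ω
X_C = 1/(ωC) = 80.4 Ω
Branch 1: Z₁ = R = 18.0 Ω
Branch 2 (series LC): Z₂ = j(X_L − X_C) = −j35.2 Ω
Parallel: Z = Z₁Z₂/(Z₁+Z₂), |Z| = 16.0 Ω, ∠Z = -27.1°
cos φ = cos(-27.1°) = 0.890

0.890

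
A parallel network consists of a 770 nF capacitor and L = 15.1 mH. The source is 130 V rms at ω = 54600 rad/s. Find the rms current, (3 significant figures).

5.31 A

X_L = ωL = 824 Ω
X_C = 1/(ωC) = 23.8 Ω
Parallel: admittances add. Y = 1/(jωL) + jωC
Y = (0 + j0.0408) S
|Y| = 0.0408 S → |Z| = 1/|Y| = 24.5 Ω, ∠Z = −∠Y = -90.0°
I = V/|Z| = 130/24.5 = 5.31 A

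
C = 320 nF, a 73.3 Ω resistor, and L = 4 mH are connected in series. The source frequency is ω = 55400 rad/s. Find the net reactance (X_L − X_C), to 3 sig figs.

X_L = ωL = 222 Ω
X_C = 1/(ωC) = 56.4 Ω
X = 222 − 56.4 = 165 Ω

165 Ω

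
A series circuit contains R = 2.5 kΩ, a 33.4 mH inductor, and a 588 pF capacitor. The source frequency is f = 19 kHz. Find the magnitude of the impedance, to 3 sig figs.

ω = 2πf = 119400 rad/s
X_L = ωL = 3990 Ω
X_C = 1/(ωC) = 14200 Ω
Net reactance X = X_L − X_C = -10300 Ω
Z = 2500 − j10300 Ω
|Z| = √(2500² + 10300²) = 10600 Ω

10600 Ω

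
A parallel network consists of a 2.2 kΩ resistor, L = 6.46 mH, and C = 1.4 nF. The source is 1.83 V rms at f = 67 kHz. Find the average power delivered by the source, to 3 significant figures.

1.52 mW

ω = 2πf = 421000 rad/s
X_L = ωL = 2720 Ω
X_C = 1/(ωC) = 1700 Ω
Parallel: admittances add. Y = 1/R + 1/(jωL) + jωC
Y = (0.000455 + j0.000222) S
|Y| = 0.000506 S → |Z| = 1/|Y| = 1980 Ω, ∠Z = −∠Y = -26.0°
I = V/|Z| = 925 μA
P = VI cos φ = 1.83 × 0.000925 × cos(-26.0°) = 1.52 mW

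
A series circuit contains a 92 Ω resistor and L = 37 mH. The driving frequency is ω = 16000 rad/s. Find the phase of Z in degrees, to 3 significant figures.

X_L = ωL = 592 Ω
Z = 92.0 + j592 Ω
|Z| = √(92.0² + 592²) = 599 Ω
∠Z = arctan(592/92.0) = 81.2°

81.2°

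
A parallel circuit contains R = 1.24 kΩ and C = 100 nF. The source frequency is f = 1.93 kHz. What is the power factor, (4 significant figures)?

0.5538

ω = 2πf = 12130 rad/s
X_C = 1/(ωC) = 824.6 Ω
Parallel: admittances add. Y = 1/R + jωC
Y = (0.0008065 + j0.001213) S
|Y| = 0.001456 S → |Z| = 1/|Y| = 686.7 Ω, ∠Z = −∠Y = -56.37°
cos φ = cos(-56.37°) = 0.5538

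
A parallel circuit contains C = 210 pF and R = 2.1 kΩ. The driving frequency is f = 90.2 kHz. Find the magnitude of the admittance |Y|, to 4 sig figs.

ω = 2πf = 566700 rad/s
X_C = 1/(ωC) = 8402 Ω
Parallel: admittances add. Y = 1/R + jωC
Y = (0.0004762 + j0.0001190) S
|Y| = 0.0004908 S → |Z| = 1/|Y| = 2037 Ω, ∠Z = −∠Y = -14.03°

490.8 μS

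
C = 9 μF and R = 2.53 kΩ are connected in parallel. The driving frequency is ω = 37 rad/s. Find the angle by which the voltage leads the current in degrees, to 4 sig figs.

X_C = 1/(ωC) = 3003 Ω
Parallel: admittances add. Y = 1/R + jωC
Y = (0.0003953 + j0.0003330) S
|Y| = 0.0005168 S → |Z| = 1/|Y| = 1935 Ω, ∠Z = −∠Y = -40.11°

-40.11°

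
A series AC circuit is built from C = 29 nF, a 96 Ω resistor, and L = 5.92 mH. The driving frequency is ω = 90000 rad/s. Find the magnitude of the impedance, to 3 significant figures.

X_L = ωL = 533 Ω
X_C = 1/(ωC) = 383 Ω
Net reactance X = X_L − X_C = 150 Ω
Z = 96.0 + j150 Ω
|Z| = √(96.0² + 150²) = 178 Ω

178 Ω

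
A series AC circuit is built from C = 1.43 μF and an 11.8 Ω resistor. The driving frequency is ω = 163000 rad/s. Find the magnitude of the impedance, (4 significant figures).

X_C = 1/(ωC) = 4.290 Ω
Z = 11.80 − j4.290 Ω
|Z| = √(11.80² + 4.290²) = 12.56 Ω

12.56 Ω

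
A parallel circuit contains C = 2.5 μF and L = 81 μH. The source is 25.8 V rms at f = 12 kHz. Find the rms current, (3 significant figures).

639 mA

ω = 2πf = 75400 rad/s
X_L = ωL = 6.11 Ω
X_C = 1/(ωC) = 5.31 Ω
Parallel: admittances add. Y = 1/(jωL) + jωC
Y = (0 + j0.0248) S
|Y| = 0.0248 S → |Z| = 1/|Y| = 40.4 Ω, ∠Z = −∠Y = -90.0°
I = V/|Z| = 25.8/40.4 = 639 mA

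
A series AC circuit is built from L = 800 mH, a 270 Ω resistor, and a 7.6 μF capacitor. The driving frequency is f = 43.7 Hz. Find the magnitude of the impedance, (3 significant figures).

ω = 2πf = 274.6 rad/s
X_L = ωL = 220 Ω
X_C = 1/(ωC) = 479 Ω
Net reactance X = X_L − X_C = -260 Ω
Z = 270 − j260 Ω
|Z| = √(270² + 260²) = 375 Ω

375 Ω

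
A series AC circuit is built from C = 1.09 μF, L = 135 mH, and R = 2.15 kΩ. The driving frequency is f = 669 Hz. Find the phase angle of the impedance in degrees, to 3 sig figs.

ω = 2πf = 4203 rad/s
X_L = ωL = 567 Ω
X_C = 1/(ωC) = 218 Ω
Net reactance X = X_L − X_C = 349 Ω
Z = 2150 + j349 Ω
|Z| = √(2150² + 349²) = 2180 Ω
∠Z = arctan(349/2150) = 9.23°

9.23°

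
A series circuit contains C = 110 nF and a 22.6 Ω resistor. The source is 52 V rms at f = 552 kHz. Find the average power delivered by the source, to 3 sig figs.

ω = 2πf = 3.468e+06 rad/s
X_C = 1/(ωC) = 2.62 Ω
Z = 22.6 − j2.62 Ω
|Z| = √(22.6² + 2.62²) = 22.8 Ω
∠Z = arctan(-2.62/22.6) = -6.62°
I = V/|Z| = 2.29 A
P = VI cos φ = 52 × 2.29 × cos(-6.62°) = 118 W

118 W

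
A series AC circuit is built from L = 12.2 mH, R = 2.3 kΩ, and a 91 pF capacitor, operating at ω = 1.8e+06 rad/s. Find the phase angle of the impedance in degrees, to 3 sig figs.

81.7°

X_L = ωL = 22000 Ω
X_C = 1/(ωC) = 6110 Ω
Net reactance X = X_L − X_C = 15900 Ω
Z = 2300 + j15900 Ω
|Z| = √(2300² + 15900²) = 16000 Ω
∠Z = arctan(15900/2300) = 81.7°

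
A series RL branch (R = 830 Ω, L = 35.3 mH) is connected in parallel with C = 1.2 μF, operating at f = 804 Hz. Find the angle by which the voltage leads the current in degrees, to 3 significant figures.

-78.8°

ω = 2πf = 5052 rad/s
X_L = ωL = 178 Ω
X_C = 1/(ωC) = 165 Ω
Branch 1 (R+jX_L): Z₁ = 830 + j178 Ω, |Z₁| = 849 Ω
Branch 2 (−jX_C): Z₂ = −j165 Ω
Parallel: Z = Z₁Z₂/(Z₁+Z₂), |Z| = 169 Ω, ∠Z = -78.8°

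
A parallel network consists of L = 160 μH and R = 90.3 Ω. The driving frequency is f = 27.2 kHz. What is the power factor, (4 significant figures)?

ω = 2πf = 170900 rad/s
X_L = ωL = 27.34 Ω
Parallel: admittances add. Y = 1/R + 1/(jωL)
Y = (0.01107 − j0.03657) S
|Y| = 0.03821 S → |Z| = 1/|Y| = 26.17 Ω, ∠Z = −∠Y = 73.15°
cos φ = cos(73.15°) = 0.2898

0.2898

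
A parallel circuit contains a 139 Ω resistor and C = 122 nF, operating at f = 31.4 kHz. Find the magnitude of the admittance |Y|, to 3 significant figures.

ω = 2πf = 197300 rad/s
X_C = 1/(ωC) = 41.5 Ω
Parallel: admittances add. Y = 1/R + jωC
Y = (0.00719 + j0.0241) S
|Y| = 0.0251 S → |Z| = 1/|Y| = 39.8 Ω, ∠Z = −∠Y = -73.4°

25.1 mS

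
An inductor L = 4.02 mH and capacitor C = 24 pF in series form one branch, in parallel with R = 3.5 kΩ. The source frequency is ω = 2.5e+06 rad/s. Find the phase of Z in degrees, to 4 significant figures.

X_L = ωL = 10050 Ω
X_C = 1/(ωC) = 16670 Ω
Branch 1: Z₁ = R = 3500 Ω
Branch 2 (series LC): Z₂ = j(X_L − X_C) = −j6617 Ω
Parallel: Z = Z₁Z₂/(Z₁+Z₂), |Z| = 3094 Ω, ∠Z = -27.88°

-27.88°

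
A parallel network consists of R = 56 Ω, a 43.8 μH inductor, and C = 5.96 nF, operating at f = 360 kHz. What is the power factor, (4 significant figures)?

0.9825

ω = 2πf = 2.262e+06 rad/s
X_L = ωL = 99.07 Ω
X_C = 1/(ωC) = 74.18 Ω
Parallel: admittances add. Y = 1/R + 1/(jωL) + jωC
Y = (0.01786 + j0.003388) S
|Y| = 0.01818 S → |Z| = 1/|Y| = 55.02 Ω, ∠Z = −∠Y = -10.74°
cos φ = cos(-10.74°) = 0.9825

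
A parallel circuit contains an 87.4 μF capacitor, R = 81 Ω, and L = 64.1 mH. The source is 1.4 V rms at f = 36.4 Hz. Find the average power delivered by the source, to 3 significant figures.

ω = 2πf = 228.7 rad/s
X_L = ωL = 14.7 Ω
X_C = 1/(ωC) = 50.0 Ω
Parallel: admittances add. Y = 1/R + 1/(jωL) + jωC
Y = (0.0123 − j0.0482) S
|Y| = 0.0498 S → |Z| = 1/|Y| = 20.1 Ω, ∠Z = −∠Y = 75.6°
I = V/|Z| = 69.7 mA
P = VI cos φ = 1.4 × 0.0697 × cos(75.6°) = 24.2 mW

24.2 mW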